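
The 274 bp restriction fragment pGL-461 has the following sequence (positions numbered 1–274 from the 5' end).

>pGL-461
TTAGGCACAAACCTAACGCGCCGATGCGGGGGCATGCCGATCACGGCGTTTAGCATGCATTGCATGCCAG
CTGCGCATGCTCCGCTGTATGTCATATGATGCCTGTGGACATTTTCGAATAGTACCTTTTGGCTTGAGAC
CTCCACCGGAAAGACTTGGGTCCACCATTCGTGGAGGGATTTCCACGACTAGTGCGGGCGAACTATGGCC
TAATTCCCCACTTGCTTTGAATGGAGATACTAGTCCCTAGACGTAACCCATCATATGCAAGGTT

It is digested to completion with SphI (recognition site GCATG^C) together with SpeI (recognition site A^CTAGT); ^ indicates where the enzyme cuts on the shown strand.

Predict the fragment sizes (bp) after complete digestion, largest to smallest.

SphI sites (GCATGC) start at positions 32, 53, 62, 75.
SphI cuts after base 5 of each site (before the last base), so after positions 36, 57, 66, 79.
SpeI sites (ACTAGT) start at positions 188, 239.
SpeI cuts after the first base of each site, so after positions 188, 239.
Combined cut positions: 36, 57, 66, 79, 188, 239.
Linear molecule, 6 cuts → 7 fragments:
  1–36 → 36 bp
  37–57 → 21 bp
  58–66 → 9 bp
  67–79 → 13 bp
  80–188 → 109 bp
  189–239 → 51 bp
  240–274 → 35 bp
Sorted largest to smallest: 109, 51, 36, 35, 21, 13, 9 bp.

109, 51, 36, 35, 21, 13, 9 bp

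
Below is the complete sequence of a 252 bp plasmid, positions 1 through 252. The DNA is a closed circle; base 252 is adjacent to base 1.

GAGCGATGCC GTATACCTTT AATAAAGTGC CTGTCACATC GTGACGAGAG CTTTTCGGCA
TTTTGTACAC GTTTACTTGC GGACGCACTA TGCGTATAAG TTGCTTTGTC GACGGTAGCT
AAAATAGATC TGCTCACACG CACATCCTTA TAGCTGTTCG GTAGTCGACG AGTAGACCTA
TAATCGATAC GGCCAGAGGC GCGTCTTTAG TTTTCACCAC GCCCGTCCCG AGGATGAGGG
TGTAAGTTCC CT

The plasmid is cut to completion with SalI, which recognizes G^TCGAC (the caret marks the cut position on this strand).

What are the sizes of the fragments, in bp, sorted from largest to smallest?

196, 56 bp

SalI sites (GTCGAC) start at positions 108, 164.
SalI cuts after the first base of each site, so after positions 108, 164.
Circular molecule, 2 cuts → 2 fragments:
  109–164 → 56 bp
  165–252 then 1–108 → 88 + 108 = 196 bp
Sorted largest to smallest: 196, 56 bp.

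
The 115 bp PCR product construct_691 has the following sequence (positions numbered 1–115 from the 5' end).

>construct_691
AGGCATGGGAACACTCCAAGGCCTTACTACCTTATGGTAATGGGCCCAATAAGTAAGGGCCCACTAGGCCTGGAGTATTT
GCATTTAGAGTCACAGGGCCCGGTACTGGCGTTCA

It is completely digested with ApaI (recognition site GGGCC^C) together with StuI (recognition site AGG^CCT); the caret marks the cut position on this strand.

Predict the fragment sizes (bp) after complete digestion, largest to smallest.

32, 25, 21, 15, 15, 7 bp

ApaI sites (GGGCCC) start at positions 42, 57, 96.
ApaI cuts after base 5 of each site (before the last base), so after positions 46, 61, 100.
StuI sites (AGGCCT) start at positions 19, 66.
StuI cuts after base 3 of each site, so after positions 21, 68.
Combined cut positions: 21, 46, 61, 68, 100.
Linear molecule, 5 cuts → 6 fragments:
  1–21 → 21 bp
  22–46 → 25 bp
  47–61 → 15 bp
  62–68 → 7 bp
  69–100 → 32 bp
  101–115 → 15 bp
Sorted largest to smallest: 32, 25, 21, 15, 15, 7 bp.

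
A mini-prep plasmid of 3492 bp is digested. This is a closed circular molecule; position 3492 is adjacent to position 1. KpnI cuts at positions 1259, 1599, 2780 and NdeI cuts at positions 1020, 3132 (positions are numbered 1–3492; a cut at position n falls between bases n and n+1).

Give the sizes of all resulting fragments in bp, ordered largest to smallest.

Combined cut positions (sorted): 1020, 1259, 1599, 2780, 3132.
Circular molecule, 5 cuts → 5 fragments:
  1259 − 1020 = 239 bp
  1599 − 1259 = 340 bp
  2780 − 1599 = 1181 bp
  3132 − 2780 = 352 bp
  wrap: 3492 − 3132 + 1020 = 1380 bp
Sorted largest to smallest: 1380, 1181, 352, 340, 239 bp.

1380, 1181, 352, 340, 239 bp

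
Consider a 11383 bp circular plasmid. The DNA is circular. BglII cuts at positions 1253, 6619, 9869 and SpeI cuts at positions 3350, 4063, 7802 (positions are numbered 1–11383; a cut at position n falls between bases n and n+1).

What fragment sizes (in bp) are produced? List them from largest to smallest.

2767, 2556, 2097, 2067, 1183, 713 bp

Combined cut positions (sorted): 1253, 3350, 4063, 6619, 7802, 9869.
Circular molecule, 6 cuts → 6 fragments:
  3350 − 1253 = 2097 bp
  4063 − 3350 = 713 bp
  6619 − 4063 = 2556 bp
  7802 − 6619 = 1183 bp
  9869 − 7802 = 2067 bp
  wrap: 11383 − 9869 + 1253 = 2767 bp
Sorted largest to smallest: 2767, 2556, 2097, 2067, 1183, 713 bp.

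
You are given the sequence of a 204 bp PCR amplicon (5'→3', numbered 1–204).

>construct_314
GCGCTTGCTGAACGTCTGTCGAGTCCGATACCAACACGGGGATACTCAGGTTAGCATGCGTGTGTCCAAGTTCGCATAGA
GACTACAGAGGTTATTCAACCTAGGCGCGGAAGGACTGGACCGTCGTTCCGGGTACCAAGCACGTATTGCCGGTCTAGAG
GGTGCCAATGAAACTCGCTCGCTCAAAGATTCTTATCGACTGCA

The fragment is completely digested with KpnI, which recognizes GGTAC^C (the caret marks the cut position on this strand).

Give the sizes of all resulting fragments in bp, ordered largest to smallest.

The KpnI site (GGTACC) starts at position 132.
KpnI cuts after base 5 of each site (before the last base), so after position 136.
Linear molecule, 1 cut → 2 fragments:
  1–136 → 136 bp
  137–204 → 68 bp
Sorted largest to smallest: 136, 68 bp.

136, 68 bp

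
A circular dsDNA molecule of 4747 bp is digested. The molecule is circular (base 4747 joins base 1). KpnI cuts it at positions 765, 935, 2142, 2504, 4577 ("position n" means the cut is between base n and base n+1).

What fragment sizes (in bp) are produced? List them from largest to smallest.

Circular molecule, 5 cuts → 5 fragments:
  935 − 765 = 170 bp
  2142 − 935 = 1207 bp
  2504 − 2142 = 362 bp
  4577 − 2504 = 2073 bp
  wrap: 4747 − 4577 + 765 = 935 bp
Sorted largest to smallest: 2073, 1207, 935, 362, 170 bp.

2073, 1207, 935, 362, 170 bp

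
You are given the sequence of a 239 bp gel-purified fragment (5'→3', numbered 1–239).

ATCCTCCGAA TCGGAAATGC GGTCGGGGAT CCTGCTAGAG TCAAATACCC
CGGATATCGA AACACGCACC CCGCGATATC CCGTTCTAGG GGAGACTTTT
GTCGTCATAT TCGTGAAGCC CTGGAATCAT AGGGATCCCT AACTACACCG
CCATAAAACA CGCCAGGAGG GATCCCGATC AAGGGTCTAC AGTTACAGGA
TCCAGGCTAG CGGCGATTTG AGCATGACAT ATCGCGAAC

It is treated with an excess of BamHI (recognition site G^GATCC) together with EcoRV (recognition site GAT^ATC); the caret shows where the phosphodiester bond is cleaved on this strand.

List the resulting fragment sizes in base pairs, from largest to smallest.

56, 41, 37, 28, 28, 27, 22 bp

BamHI sites (GGATCC) start at positions 27, 133, 170, 198.
BamHI cuts after the first base of each site, so after positions 27, 133, 170, 198.
EcoRV sites (GATATC) start at positions 53, 75.
EcoRV cuts after base 3 of each site, so after positions 55, 77.
Combined cut positions: 27, 55, 77, 133, 170, 198.
Linear molecule, 6 cuts → 7 fragments:
  1–27 → 27 bp
  28–55 → 28 bp
  56–77 → 22 bp
  78–133 → 56 bp
  134–170 → 37 bp
  171–198 → 28 bp
  199–239 → 41 bp
Sorted largest to smallest: 56, 41, 37, 28, 28, 27, 22 bp.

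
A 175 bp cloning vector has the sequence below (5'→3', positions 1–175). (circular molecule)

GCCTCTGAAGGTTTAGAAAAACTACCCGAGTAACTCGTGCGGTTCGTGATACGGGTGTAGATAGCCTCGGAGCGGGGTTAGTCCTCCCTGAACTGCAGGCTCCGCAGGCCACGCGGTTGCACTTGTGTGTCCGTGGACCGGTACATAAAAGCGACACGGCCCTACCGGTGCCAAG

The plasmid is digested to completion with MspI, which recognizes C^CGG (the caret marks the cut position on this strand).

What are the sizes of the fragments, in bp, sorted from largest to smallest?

148, 27 bp

MspI sites (CCGG) start at positions 138, 165.
MspI cuts after the first base of each site, so after positions 138, 165.
Circular molecule, 2 cuts → 2 fragments:
  139–165 → 27 bp
  166–175 then 1–138 → 10 + 138 = 148 bp
Sorted largest to smallest: 148, 27 bp.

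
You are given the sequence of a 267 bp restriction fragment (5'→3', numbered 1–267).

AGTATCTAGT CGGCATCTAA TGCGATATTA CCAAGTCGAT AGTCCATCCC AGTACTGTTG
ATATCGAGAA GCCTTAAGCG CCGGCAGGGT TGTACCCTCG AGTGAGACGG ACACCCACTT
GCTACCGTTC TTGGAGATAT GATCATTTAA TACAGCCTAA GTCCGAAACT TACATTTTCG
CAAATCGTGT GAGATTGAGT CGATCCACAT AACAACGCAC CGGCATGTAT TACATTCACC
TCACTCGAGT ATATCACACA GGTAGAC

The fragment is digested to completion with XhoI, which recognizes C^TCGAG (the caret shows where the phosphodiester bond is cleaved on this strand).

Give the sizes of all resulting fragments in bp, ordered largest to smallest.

XhoI sites (CTCGAG) start at positions 97, 244.
XhoI cuts after the first base of each site, so after positions 97, 244.
Linear molecule, 2 cuts → 3 fragments:
  1–97 → 97 bp
  98–244 → 147 bp
  245–267 → 23 bp
Sorted largest to smallest: 147, 97, 23 bp.

147, 97, 23 bp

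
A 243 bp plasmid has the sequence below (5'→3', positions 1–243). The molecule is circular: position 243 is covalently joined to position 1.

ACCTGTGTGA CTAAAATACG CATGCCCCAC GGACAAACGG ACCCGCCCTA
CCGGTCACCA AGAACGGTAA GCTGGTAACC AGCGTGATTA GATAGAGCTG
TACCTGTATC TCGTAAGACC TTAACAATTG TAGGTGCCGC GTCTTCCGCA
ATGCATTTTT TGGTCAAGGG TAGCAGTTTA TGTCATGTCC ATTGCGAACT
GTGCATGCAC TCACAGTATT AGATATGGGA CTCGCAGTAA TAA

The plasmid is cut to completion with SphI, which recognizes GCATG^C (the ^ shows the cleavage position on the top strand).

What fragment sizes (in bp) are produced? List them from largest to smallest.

183, 60 bp

SphI sites (GCATGC) start at positions 20, 203.
SphI cuts after base 5 of each site (before the last base), so after positions 24, 207.
Circular molecule, 2 cuts → 2 fragments:
  25–207 → 183 bp
  208–243 then 1–24 → 36 + 24 = 60 bp
Sorted largest to smallest: 183, 60 bp.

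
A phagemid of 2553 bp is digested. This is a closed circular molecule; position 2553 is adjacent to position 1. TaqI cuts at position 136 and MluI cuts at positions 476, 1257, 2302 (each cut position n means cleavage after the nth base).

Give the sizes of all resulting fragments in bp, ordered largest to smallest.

1045, 781, 387, 340 bp

Combined cut positions (sorted): 136, 476, 1257, 2302.
Circular molecule, 4 cuts → 4 fragments:
  476 − 136 = 340 bp
  1257 − 476 = 781 bp
  2302 − 1257 = 1045 bp
  wrap: 2553 − 2302 + 136 = 387 bp
Sorted largest to smallest: 1045, 781, 387, 340 bp.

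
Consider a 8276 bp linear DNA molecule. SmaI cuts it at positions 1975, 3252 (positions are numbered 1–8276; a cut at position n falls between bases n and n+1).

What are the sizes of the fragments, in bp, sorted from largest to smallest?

Linear molecule, 2 cuts → 3 fragments:
  1975 − 0 = 1975 bp
  3252 − 1975 = 1277 bp
  8276 − 3252 = 5024 bp
Sorted largest to smallest: 5024, 1975, 1277 bp.

5024, 1975, 1277 bp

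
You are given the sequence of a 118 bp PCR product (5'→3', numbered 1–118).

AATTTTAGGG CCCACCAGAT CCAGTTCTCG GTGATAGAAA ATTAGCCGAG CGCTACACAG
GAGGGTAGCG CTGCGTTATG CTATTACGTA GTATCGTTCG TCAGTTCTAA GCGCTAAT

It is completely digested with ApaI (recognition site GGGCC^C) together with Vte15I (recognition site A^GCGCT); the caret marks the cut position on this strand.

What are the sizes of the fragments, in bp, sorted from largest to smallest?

The ApaI site (GGGCCC) starts at position 8.
ApaI cuts after base 5 of each site (before the last base), so after position 12.
Vte15I sites (AGCGCT) start at positions 49, 67, 110.
Vte15I cuts after the first base of each site, so after positions 49, 67, 110.
Combined cut positions: 12, 49, 67, 110.
Linear molecule, 4 cuts → 5 fragments:
  1–12 → 12 bp
  13–49 → 37 bp
  50–67 → 18 bp
  68–110 → 43 bp
  111–118 → 8 bp
Sorted largest to smallest: 43, 37, 18, 12, 8 bp.

43, 37, 18, 12, 8 bp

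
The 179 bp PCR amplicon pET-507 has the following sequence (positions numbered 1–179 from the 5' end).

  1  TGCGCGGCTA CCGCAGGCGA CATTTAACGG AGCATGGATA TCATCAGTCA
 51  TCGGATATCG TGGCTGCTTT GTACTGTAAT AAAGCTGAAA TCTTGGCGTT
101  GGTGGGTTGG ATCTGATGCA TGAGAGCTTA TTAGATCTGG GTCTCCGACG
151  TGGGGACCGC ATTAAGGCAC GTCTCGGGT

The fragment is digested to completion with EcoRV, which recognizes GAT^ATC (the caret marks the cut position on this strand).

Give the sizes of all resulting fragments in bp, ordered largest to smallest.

EcoRV sites (GATATC) start at positions 37, 54.
EcoRV cuts after base 3 of each site, so after positions 39, 56.
Linear molecule, 2 cuts → 3 fragments:
  1–39 → 39 bp
  40–56 → 17 bp
  57–179 → 123 bp
Sorted largest to smallest: 123, 39, 17 bp.

123, 39, 17 bp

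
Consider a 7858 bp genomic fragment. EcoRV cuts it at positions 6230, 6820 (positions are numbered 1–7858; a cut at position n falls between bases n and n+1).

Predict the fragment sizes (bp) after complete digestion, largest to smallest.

Linear molecule, 2 cuts → 3 fragments:
  6230 − 0 = 6230 bp
  6820 − 6230 = 590 bp
  7858 − 6820 = 1038 bp
Sorted largest to smallest: 6230, 1038, 590 bp.

6230, 1038, 590 bp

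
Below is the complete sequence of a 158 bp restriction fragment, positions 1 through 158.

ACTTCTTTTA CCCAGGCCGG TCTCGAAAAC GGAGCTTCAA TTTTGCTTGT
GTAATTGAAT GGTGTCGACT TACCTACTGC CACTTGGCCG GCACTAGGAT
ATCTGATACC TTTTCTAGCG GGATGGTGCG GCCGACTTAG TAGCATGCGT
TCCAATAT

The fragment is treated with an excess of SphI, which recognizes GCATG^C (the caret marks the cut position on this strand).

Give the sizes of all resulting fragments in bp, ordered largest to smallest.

147, 11 bp

The SphI site (GCATGC) starts at position 143.
SphI cuts after base 5 of each site (before the last base), so after position 147.
Linear molecule, 1 cut → 2 fragments:
  1–147 → 147 bp
  148–158 → 11 bp
Sorted largest to smallest: 147, 11 bp.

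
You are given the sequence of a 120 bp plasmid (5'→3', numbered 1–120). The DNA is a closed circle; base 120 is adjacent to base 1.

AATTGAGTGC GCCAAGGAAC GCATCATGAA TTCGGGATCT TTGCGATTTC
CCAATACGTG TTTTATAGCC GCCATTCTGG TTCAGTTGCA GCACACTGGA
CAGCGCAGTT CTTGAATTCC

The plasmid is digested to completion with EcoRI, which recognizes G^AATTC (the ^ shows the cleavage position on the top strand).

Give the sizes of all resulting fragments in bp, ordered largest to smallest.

EcoRI sites (GAATTC) start at positions 28, 114.
EcoRI cuts after the first base of each site, so after positions 28, 114.
Circular molecule, 2 cuts → 2 fragments:
  29–114 → 86 bp
  115–120 then 1–28 → 6 + 28 = 34 bp
Sorted largest to smallest: 86, 34 bp.

86, 34 bp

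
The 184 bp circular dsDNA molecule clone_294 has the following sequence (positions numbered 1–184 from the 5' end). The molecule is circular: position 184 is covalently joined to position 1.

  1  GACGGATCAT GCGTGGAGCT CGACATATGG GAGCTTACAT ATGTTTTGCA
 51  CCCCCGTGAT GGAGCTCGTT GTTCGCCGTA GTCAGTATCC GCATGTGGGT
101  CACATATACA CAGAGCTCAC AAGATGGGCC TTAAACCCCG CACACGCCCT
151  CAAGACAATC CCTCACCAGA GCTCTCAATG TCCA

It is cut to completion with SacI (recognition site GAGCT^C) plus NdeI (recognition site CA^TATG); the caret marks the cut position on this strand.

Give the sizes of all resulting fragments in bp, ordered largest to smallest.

SacI sites (GAGCTC) start at positions 16, 62, 113, 169.
SacI cuts after base 5 of each site (before the last base), so after positions 20, 66, 117, 173.
NdeI sites (CATATG) start at positions 24, 38.
NdeI cuts after base 2 of each site, so after positions 25, 39.
Combined cut positions: 20, 25, 39, 66, 117, 173.
Circular molecule, 6 cuts → 6 fragments:
  21–25 → 5 bp
  26–39 → 14 bp
  40–66 → 27 bp
  67–117 → 51 bp
  118–173 → 56 bp
  174–184 then 1–20 → 11 + 20 = 31 bp
Sorted largest to smallest: 56, 51, 31, 27, 14, 5 bp.

56, 51, 31, 27, 14, 5 bp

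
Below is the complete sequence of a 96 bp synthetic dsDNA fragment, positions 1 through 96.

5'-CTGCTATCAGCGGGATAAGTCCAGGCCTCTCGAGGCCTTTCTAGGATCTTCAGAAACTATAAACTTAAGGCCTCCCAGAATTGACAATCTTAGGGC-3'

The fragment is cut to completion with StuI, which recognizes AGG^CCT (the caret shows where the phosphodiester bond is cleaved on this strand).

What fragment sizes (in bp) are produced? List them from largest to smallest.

StuI sites (AGGCCT) start at positions 23, 33, 68.
StuI cuts after base 3 of each site, so after positions 25, 35, 70.
Linear molecule, 3 cuts → 4 fragments:
  1–25 → 25 bp
  26–35 → 10 bp
  36–70 → 35 bp
  71–96 → 26 bp
Sorted largest to smallest: 35, 26, 25, 10 bp.

35, 26, 25, 10 bp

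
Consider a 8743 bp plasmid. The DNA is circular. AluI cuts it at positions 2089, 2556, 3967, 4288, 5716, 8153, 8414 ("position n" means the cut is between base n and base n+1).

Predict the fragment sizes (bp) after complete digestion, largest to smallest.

Circular molecule, 7 cuts → 7 fragments:
  2556 − 2089 = 467 bp
  3967 − 2556 = 1411 bp
  4288 − 3967 = 321 bp
  5716 − 4288 = 1428 bp
  8153 − 5716 = 2437 bp
  8414 − 8153 = 261 bp
  wrap: 8743 − 8414 + 2089 = 2418 bp
Sorted largest to smallest: 2437, 2418, 1428, 1411, 467, 321, 261 bp.

2437, 2418, 1428, 1411, 467, 321, 261 bp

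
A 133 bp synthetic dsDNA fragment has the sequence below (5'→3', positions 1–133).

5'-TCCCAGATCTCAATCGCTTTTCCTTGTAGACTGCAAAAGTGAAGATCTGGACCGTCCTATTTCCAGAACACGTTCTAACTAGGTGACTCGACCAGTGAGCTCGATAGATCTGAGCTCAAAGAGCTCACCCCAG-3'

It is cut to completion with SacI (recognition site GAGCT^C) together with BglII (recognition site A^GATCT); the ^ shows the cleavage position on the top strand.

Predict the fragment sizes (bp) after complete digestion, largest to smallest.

SacI sites (GAGCTC) start at positions 97, 112, 121.
SacI cuts after base 5 of each site (before the last base), so after positions 101, 116, 125.
BglII sites (AGATCT) start at positions 5, 43, 106.
BglII cuts after the first base of each site, so after positions 5, 43, 106.
Combined cut positions: 5, 43, 101, 106, 116, 125.
Linear molecule, 6 cuts → 7 fragments:
  1–5 → 5 bp
  6–43 → 38 bp
  44–101 → 58 bp
  102–106 → 5 bp
  107–116 → 10 bp
  117–125 → 9 bp
  126–133 → 8 bp
Sorted largest to smallest: 58, 38, 10, 9, 8, 5, 5 bp.

58, 38, 10, 9, 8, 5, 5 bp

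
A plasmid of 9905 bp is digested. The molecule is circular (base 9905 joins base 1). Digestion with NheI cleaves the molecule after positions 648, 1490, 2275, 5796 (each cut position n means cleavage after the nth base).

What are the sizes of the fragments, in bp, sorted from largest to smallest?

4757, 3521, 842, 785 bp

Circular molecule, 4 cuts → 4 fragments:
  1490 − 648 = 842 bp
  2275 − 1490 = 785 bp
  5796 − 2275 = 3521 bp
  wrap: 9905 − 5796 + 648 = 4757 bp
Sorted largest to smallest: 4757, 3521, 842, 785 bp.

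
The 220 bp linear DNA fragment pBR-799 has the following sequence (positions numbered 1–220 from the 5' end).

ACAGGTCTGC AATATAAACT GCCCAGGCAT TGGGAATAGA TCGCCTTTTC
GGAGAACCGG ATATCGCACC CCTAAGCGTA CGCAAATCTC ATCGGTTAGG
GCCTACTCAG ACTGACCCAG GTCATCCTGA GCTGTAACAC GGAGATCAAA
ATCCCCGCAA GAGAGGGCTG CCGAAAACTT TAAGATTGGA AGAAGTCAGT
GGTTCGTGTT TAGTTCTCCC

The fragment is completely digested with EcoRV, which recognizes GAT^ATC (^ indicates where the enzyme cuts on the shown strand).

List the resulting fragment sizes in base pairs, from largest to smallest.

158, 62 bp

The EcoRV site (GATATC) starts at position 60.
EcoRV cuts after base 3 of each site, so after position 62.
Linear molecule, 1 cut → 2 fragments:
  1–62 → 62 bp
  63–220 → 158 bp
Sorted largest to smallest: 158, 62 bp.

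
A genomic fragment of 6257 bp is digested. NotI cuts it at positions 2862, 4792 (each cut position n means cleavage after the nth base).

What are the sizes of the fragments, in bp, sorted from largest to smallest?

Linear molecule, 2 cuts → 3 fragments:
  2862 − 0 = 2862 bp
  4792 − 2862 = 1930 bp
  6257 − 4792 = 1465 bp
Sorted largest to smallest: 2862, 1930, 1465 bp.

2862, 1930, 1465 bp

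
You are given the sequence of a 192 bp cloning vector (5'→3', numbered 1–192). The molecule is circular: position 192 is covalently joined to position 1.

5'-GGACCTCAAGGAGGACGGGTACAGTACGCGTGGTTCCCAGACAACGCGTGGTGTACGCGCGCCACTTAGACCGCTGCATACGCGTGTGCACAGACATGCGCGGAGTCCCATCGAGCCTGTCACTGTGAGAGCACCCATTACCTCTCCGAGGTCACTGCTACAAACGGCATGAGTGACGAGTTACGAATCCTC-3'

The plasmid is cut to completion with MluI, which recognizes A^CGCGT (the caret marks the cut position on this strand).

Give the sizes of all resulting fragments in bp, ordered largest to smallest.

138, 36, 18 bp

MluI sites (ACGCGT) start at positions 26, 44, 80.
MluI cuts after the first base of each site, so after positions 26, 44, 80.
Circular molecule, 3 cuts → 3 fragments:
  27–44 → 18 bp
  45–80 → 36 bp
  81–192 then 1–26 → 112 + 26 = 138 bp
Sorted largest to smallest: 138, 36, 18 bp.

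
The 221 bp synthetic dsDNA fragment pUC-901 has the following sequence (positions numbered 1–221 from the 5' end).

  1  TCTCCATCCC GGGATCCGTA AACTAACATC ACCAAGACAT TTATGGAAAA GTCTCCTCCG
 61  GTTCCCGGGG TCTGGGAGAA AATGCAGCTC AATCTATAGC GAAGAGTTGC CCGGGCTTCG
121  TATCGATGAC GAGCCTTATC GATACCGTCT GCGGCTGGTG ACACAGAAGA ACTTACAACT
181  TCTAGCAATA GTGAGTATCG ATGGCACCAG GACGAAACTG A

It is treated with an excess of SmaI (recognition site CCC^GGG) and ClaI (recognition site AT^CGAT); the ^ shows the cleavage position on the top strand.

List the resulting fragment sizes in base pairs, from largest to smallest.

SmaI sites (CCCGGG) start at positions 8, 64, 110.
SmaI cuts after base 3 of each site, so after positions 10, 66, 112.
ClaI sites (ATCGAT) start at positions 122, 138, 197.
ClaI cuts after base 2 of each site, so after positions 123, 139, 198.
Combined cut positions: 10, 66, 112, 123, 139, 198.
Linear molecule, 6 cuts → 7 fragments:
  1–10 → 10 bp
  11–66 → 56 bp
  67–112 → 46 bp
  113–123 → 11 bp
  124–139 → 16 bp
  140–198 → 59 bp
  199–221 → 23 bp
Sorted largest to smallest: 59, 56, 46, 23, 16, 11, 10 bp.

59, 56, 46, 23, 16, 11, 10 bp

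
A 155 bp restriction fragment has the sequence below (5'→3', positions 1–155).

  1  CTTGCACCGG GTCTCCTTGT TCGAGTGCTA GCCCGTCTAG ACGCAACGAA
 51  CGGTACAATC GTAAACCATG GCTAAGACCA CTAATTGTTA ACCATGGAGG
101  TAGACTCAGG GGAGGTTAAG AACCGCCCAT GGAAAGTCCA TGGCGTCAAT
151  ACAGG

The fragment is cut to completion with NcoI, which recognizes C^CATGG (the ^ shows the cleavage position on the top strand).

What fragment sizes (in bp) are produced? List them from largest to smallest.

66, 35, 26, 17, 11 bp

NcoI sites (CCATGG) start at positions 66, 92, 127, 138.
NcoI cuts after the first base of each site, so after positions 66, 92, 127, 138.
Linear molecule, 4 cuts → 5 fragments:
  1–66 → 66 bp
  67–92 → 26 bp
  93–127 → 35 bp
  128–138 → 11 bp
  139–155 → 17 bp
Sorted largest to smallest: 66, 35, 26, 17, 11 bp.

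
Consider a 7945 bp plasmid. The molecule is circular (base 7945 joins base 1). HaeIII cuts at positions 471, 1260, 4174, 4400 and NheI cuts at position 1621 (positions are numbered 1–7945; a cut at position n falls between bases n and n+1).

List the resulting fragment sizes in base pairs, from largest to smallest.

4016, 2553, 789, 361, 226 bp

Combined cut positions (sorted): 471, 1260, 1621, 4174, 4400.
Circular molecule, 5 cuts → 5 fragments:
  1260 − 471 = 789 bp
  1621 − 1260 = 361 bp
  4174 − 1621 = 2553 bp
  4400 − 4174 = 226 bp
  wrap: 7945 − 4400 + 471 = 4016 bp
Sorted largest to smallest: 4016, 2553, 789, 361, 226 bp.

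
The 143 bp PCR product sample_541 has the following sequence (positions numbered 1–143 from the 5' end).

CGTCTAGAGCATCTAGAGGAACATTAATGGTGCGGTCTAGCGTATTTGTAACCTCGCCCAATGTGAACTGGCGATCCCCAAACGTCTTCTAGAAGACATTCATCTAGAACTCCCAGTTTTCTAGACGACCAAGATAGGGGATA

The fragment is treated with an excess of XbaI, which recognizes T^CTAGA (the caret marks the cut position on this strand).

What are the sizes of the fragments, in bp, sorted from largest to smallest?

XbaI sites (TCTAGA) start at positions 3, 12, 88, 103, 120.
XbaI cuts after the first base of each site, so after positions 3, 12, 88, 103, 120.
Linear molecule, 5 cuts → 6 fragments:
  1–3 → 3 bp
  4–12 → 9 bp
  13–88 → 76 bp
  89–103 → 15 bp
  104–120 → 17 bp
  121–143 → 23 bp
Sorted largest to smallest: 76, 23, 17, 15, 9, 3 bp.

76, 23, 17, 15, 9, 3 bp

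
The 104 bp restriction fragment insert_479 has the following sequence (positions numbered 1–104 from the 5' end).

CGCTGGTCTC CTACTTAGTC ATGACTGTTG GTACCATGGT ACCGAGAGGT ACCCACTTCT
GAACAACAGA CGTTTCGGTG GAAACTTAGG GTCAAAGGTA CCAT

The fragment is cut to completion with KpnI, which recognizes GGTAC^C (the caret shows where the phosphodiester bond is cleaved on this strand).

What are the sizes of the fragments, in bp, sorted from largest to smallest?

KpnI sites (GGTACC) start at positions 30, 38, 48, 97.
KpnI cuts after base 5 of each site (before the last base), so after positions 34, 42, 52, 101.
Linear molecule, 4 cuts → 5 fragments:
  1–34 → 34 bp
  35–42 → 8 bp
  43–52 → 10 bp
  53–101 → 49 bp
  102–104 → 3 bp
Sorted largest to smallest: 49, 34, 10, 8, 3 bp.

49, 34, 10, 8, 3 bp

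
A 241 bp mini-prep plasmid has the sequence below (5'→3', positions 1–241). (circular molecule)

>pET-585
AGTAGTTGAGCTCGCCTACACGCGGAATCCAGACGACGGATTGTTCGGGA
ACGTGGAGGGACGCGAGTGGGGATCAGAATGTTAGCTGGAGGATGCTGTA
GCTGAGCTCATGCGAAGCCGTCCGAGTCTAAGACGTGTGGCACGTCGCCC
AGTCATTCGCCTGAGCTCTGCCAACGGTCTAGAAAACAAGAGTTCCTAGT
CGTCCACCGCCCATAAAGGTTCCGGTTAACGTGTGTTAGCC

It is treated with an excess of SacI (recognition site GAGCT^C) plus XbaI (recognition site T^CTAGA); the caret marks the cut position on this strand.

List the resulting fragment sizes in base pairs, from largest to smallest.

96, 75, 59, 11 bp

SacI sites (GAGCTC) start at positions 8, 104, 163.
SacI cuts after base 5 of each site (before the last base), so after positions 12, 108, 167.
The XbaI site (TCTAGA) starts at position 178.
XbaI cuts after the first base of each site, so after position 178.
Combined cut positions: 12, 108, 167, 178.
Circular molecule, 4 cuts → 4 fragments:
  13–108 → 96 bp
  109–167 → 59 bp
  168–178 → 11 bp
  179–241 then 1–12 → 63 + 12 = 75 bp
Sorted largest to smallest: 96, 75, 59, 11 bp.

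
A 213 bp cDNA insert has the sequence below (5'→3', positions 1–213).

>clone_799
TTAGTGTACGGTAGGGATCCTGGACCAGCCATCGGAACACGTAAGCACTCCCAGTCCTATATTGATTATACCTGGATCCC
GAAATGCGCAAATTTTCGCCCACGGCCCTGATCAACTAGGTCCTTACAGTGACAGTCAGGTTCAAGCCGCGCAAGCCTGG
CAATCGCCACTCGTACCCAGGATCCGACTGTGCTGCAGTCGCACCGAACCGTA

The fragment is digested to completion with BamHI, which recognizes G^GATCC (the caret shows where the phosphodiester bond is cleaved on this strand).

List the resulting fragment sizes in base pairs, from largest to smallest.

106, 59, 33, 15 bp

BamHI sites (GGATCC) start at positions 15, 74, 180.
BamHI cuts after the first base of each site, so after positions 15, 74, 180.
Linear molecule, 3 cuts → 4 fragments:
  1–15 → 15 bp
  16–74 → 59 bp
  75–180 → 106 bp
  181–213 → 33 bp
Sorted largest to smallest: 106, 59, 33, 15 bp.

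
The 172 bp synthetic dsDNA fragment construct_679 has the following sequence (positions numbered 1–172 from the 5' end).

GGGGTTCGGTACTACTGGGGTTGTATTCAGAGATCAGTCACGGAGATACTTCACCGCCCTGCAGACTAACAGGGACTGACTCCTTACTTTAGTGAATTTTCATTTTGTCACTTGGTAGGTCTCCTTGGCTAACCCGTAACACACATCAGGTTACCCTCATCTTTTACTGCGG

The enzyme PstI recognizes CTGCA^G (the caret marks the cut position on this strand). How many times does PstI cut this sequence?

CTGCAG occurs starting at position 59.
PstI cuts at 1 site.

1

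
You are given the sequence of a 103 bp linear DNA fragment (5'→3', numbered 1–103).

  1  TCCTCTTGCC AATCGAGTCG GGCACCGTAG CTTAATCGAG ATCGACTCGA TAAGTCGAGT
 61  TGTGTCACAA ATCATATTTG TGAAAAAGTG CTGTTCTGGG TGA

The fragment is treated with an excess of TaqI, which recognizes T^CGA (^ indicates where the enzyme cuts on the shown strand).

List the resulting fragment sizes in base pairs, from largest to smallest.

48, 23, 13, 8, 6, 5 bp

TaqI sites (TCGA) start at positions 13, 36, 42, 47, 55.
TaqI cuts after the first base of each site, so after positions 13, 36, 42, 47, 55.
Linear molecule, 5 cuts → 6 fragments:
  1–13 → 13 bp
  14–36 → 23 bp
  37–42 → 6 bp
  43–47 → 5 bp
  48–55 → 8 bp
  56–103 → 48 bp
Sorted largest to smallest: 48, 23, 13, 8, 6, 5 bp.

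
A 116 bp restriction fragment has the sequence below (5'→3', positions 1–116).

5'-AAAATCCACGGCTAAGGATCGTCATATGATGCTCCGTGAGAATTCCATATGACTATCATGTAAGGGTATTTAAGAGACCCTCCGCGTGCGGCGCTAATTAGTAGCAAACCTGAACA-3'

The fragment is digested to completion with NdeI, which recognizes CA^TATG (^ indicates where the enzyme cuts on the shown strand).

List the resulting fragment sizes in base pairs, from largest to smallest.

NdeI sites (CATATG) start at positions 23, 46.
NdeI cuts after base 2 of each site, so after positions 24, 47.
Linear molecule, 2 cuts → 3 fragments:
  1–24 → 24 bp
  25–47 → 23 bp
  48–116 → 69 bp
Sorted largest to smallest: 69, 24, 23 bp.

69, 24, 23 bp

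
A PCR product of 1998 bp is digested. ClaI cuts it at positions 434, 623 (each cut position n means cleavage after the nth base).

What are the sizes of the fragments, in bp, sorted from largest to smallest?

Linear molecule, 2 cuts → 3 fragments:
  434 − 0 = 434 bp
  623 − 434 = 189 bp
  1998 − 623 = 1375 bp
Sorted largest to smallest: 1375, 434, 189 bp.

1375, 434, 189 bp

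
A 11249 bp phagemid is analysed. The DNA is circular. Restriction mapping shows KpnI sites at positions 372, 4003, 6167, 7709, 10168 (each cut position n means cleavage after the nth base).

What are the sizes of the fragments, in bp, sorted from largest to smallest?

3631, 2459, 2164, 1542, 1453 bp

Circular molecule, 5 cuts → 5 fragments:
  4003 − 372 = 3631 bp
  6167 − 4003 = 2164 bp
  7709 − 6167 = 1542 bp
  10168 − 7709 = 2459 bp
  wrap: 11249 − 10168 + 372 = 1453 bp
Sorted largest to smallest: 3631, 2459, 2164, 1542, 1453 bp.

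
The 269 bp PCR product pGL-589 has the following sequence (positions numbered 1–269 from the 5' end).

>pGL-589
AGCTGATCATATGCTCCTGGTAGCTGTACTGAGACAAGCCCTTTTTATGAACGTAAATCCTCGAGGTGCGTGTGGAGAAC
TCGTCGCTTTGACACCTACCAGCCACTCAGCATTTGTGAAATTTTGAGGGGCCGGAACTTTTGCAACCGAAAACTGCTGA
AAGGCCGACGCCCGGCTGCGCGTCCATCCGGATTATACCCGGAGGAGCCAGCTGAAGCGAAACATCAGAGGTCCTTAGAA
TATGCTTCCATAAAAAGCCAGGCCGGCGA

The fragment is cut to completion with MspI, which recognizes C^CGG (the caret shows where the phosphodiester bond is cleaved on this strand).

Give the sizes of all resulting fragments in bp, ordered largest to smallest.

132, 64, 40, 16, 11, 6 bp

MspI sites (CCGG) start at positions 132, 172, 188, 199, 263.
MspI cuts after the first base of each site, so after positions 132, 172, 188, 199, 263.
Linear molecule, 5 cuts → 6 fragments:
  1–132 → 132 bp
  133–172 → 40 bp
  173–188 → 16 bp
  189–199 → 11 bp
  200–263 → 64 bp
  264–269 → 6 bp
Sorted largest to smallest: 132, 64, 40, 16, 11, 6 bp.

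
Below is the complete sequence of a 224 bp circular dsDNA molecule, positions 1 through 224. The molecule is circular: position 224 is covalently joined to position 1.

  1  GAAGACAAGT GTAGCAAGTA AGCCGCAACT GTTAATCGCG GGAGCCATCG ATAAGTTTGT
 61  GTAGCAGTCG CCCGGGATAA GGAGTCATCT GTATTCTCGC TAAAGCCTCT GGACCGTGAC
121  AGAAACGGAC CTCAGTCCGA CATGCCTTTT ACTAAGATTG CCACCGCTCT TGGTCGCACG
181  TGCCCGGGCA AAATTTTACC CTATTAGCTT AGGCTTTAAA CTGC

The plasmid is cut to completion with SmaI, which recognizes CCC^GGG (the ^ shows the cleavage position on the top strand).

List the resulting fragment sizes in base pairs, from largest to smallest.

112, 112 bp

SmaI sites (CCCGGG) start at positions 71, 183.
SmaI cuts after base 3 of each site, so after positions 73, 185.
Circular molecule, 2 cuts → 2 fragments:
  74–185 → 112 bp
  186–224 then 1–73 → 39 + 73 = 112 bp
Sorted largest to smallest: 112, 112 bp.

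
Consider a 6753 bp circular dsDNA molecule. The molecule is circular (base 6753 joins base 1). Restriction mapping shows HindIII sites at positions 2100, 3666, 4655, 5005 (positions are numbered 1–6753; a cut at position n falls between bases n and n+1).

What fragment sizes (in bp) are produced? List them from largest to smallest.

Circular molecule, 4 cuts → 4 fragments:
  3666 − 2100 = 1566 bp
  4655 − 3666 = 989 bp
  5005 − 4655 = 350 bp
  wrap: 6753 − 5005 + 2100 = 3848 bp
Sorted largest to smallest: 3848, 1566, 989, 350 bp.

3848, 1566, 989, 350 bp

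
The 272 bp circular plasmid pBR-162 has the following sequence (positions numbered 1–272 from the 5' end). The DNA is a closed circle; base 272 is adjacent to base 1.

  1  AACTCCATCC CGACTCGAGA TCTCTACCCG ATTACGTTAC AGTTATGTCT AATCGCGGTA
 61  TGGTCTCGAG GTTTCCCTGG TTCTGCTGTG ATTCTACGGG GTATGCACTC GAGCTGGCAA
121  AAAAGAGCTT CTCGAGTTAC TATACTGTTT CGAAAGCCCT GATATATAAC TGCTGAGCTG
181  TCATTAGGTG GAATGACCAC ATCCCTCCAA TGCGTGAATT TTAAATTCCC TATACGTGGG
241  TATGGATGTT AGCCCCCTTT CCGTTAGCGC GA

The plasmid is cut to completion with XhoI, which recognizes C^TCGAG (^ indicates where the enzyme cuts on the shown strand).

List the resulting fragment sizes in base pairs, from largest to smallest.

XhoI sites (CTCGAG) start at positions 14, 65, 108, 131.
XhoI cuts after the first base of each site, so after positions 14, 65, 108, 131.
Circular molecule, 4 cuts → 4 fragments:
  15–65 → 51 bp
  66–108 → 43 bp
  109–131 → 23 bp
  132–272 then 1–14 → 141 + 14 = 155 bp
Sorted largest to smallest: 155, 51, 43, 23 bp.

155, 51, 43, 23 bp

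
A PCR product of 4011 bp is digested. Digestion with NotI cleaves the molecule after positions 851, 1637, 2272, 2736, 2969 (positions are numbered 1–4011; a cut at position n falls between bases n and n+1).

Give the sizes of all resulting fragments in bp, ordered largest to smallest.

Linear molecule, 5 cuts → 6 fragments:
  851 − 0 = 851 bp
  1637 − 851 = 786 bp
  2272 − 1637 = 635 bp
  2736 − 2272 = 464 bp
  2969 − 2736 = 233 bp
  4011 − 2969 = 1042 bp
Sorted largest to smallest: 1042, 851, 786, 635, 464, 233 bp.

1042, 851, 786, 635, 464, 233 bp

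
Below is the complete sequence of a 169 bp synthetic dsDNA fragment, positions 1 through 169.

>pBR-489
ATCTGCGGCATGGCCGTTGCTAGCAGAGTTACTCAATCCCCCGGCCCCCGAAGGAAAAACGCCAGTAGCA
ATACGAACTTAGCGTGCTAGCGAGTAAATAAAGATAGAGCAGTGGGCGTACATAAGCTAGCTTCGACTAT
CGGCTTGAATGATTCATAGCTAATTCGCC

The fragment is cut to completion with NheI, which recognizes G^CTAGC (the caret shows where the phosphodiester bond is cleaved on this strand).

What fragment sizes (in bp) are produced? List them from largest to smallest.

67, 43, 40, 19 bp

NheI sites (GCTAGC) start at positions 19, 86, 126.
NheI cuts after the first base of each site, so after positions 19, 86, 126.
Linear molecule, 3 cuts → 4 fragments:
  1–19 → 19 bp
  20–86 → 67 bp
  87–126 → 40 bp
  127–169 → 43 bp
Sorted largest to smallest: 67, 43, 40, 19 bp.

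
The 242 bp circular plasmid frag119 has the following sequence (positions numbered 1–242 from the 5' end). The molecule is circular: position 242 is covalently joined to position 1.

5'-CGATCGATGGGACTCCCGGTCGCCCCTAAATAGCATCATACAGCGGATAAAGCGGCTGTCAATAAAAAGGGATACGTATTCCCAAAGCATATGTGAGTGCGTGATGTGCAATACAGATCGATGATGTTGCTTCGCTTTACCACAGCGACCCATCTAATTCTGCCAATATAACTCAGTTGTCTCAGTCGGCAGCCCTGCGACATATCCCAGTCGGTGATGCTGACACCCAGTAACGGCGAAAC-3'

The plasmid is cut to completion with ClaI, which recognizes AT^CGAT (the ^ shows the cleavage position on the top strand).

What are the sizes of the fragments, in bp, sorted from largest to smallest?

ClaI sites (ATCGAT) start at positions 3, 117.
ClaI cuts after base 2 of each site, so after positions 4, 118.
Circular molecule, 2 cuts → 2 fragments:
  5–118 → 114 bp
  119–242 then 1–4 → 124 + 4 = 128 bp
Sorted largest to smallest: 128, 114 bp.

128, 114 bp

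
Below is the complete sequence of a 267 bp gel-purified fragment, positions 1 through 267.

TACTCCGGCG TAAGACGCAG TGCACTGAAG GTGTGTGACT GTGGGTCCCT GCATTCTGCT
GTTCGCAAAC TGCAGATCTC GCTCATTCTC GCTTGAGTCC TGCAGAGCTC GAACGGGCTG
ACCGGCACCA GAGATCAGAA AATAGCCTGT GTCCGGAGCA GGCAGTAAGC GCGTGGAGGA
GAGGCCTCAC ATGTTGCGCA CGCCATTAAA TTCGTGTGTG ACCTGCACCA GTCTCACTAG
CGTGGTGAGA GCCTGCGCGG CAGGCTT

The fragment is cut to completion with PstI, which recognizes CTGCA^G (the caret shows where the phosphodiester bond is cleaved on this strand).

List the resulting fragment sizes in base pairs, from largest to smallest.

163, 74, 30 bp

PstI sites (CTGCAG) start at positions 70, 100.
PstI cuts after base 5 of each site (before the last base), so after positions 74, 104.
Linear molecule, 2 cuts → 3 fragments:
  1–74 → 74 bp
  75–104 → 30 bp
  105–267 → 163 bp
Sorted largest to smallest: 163, 74, 30 bp.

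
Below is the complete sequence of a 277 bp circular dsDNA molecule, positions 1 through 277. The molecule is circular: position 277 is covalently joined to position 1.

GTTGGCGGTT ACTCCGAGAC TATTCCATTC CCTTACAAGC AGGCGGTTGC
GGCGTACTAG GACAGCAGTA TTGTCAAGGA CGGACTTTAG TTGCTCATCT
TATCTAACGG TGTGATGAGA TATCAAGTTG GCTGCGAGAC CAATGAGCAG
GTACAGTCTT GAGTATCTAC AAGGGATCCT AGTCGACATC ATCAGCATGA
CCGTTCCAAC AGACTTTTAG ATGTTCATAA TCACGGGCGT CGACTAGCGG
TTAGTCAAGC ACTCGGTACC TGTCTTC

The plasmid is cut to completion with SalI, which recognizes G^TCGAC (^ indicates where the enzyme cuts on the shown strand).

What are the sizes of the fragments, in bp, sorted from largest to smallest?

SalI sites (GTCGAC) start at positions 182, 239.
SalI cuts after the first base of each site, so after positions 182, 239.
Circular molecule, 2 cuts → 2 fragments:
  183–239 → 57 bp
  240–277 then 1–182 → 38 + 182 = 220 bp
Sorted largest to smallest: 220, 57 bp.

220, 57 bp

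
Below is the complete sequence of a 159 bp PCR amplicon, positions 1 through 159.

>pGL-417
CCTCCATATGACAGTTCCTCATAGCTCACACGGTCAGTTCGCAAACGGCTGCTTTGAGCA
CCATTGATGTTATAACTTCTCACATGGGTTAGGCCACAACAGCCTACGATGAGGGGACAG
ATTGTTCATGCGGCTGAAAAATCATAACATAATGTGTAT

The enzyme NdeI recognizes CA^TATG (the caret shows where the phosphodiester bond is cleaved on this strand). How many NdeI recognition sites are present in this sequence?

CATATG occurs starting at position 5.
NdeI cuts at 1 site.

1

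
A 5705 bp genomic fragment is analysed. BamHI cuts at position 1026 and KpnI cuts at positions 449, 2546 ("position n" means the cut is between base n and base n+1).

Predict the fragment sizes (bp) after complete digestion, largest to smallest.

3159, 1520, 577, 449 bp

Combined cut positions (sorted): 449, 1026, 2546.
Linear molecule, 3 cuts → 4 fragments:
  449 − 0 = 449 bp
  1026 − 449 = 577 bp
  2546 − 1026 = 1520 bp
  5705 − 2546 = 3159 bp
Sorted largest to smallest: 3159, 1520, 577, 449 bp.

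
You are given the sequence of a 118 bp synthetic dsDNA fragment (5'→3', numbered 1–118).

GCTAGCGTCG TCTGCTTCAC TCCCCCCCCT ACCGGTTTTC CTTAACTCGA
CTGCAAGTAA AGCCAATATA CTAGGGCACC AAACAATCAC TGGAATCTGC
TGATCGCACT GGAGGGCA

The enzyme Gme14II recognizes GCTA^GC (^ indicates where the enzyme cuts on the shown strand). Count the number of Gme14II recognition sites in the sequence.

1

GCTAGC occurs starting at position 1.
Gme14II cuts at 1 site.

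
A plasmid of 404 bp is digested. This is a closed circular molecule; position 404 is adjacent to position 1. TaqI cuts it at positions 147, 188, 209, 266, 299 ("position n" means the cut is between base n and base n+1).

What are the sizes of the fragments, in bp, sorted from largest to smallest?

252, 57, 41, 33, 21 bp

Circular molecule, 5 cuts → 5 fragments:
  188 − 147 = 41 bp
  209 − 188 = 21 bp
  266 − 209 = 57 bp
  299 − 266 = 33 bp
  wrap: 404 − 299 + 147 = 252 bp
Sorted largest to smallest: 252, 57, 41, 33, 21 bp.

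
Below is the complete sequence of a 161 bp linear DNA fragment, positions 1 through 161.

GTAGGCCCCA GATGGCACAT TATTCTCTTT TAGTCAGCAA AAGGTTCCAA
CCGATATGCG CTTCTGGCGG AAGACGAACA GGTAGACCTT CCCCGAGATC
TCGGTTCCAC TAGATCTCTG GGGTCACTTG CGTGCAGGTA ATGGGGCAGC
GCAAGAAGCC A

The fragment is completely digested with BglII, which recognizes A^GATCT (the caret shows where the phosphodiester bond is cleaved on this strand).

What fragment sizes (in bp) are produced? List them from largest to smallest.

96, 49, 16 bp

BglII sites (AGATCT) start at positions 96, 112.
BglII cuts after the first base of each site, so after positions 96, 112.
Linear molecule, 2 cuts → 3 fragments:
  1–96 → 96 bp
  97–112 → 16 bp
  113–161 → 49 bp
Sorted largest to smallest: 96, 49, 16 bp.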